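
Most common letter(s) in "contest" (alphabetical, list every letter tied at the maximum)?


Word: "contest"
Letter counts:
  'c': 1
  'e': 1
  'n': 1
  'o': 1
  's': 1
  't': 2
Maximum count = 2
Most frequent = 't' (2 times each)


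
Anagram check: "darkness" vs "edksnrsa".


Word 1: "darkness" → sorted: adeknrss
Word 2: "edksnrsa" → sorted: adeknrss
Same letters? adeknrss == adeknrss
Anagram = Yes


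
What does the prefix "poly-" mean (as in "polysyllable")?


Prefix: poly-
As in: polysyllable -> poly- + syllable
Meaning = many


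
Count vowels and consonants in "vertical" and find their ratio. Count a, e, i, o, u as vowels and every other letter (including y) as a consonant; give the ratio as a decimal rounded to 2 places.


Word: "vertical"
Vowels (a,e,i,o,u): 3
Consonants: 5
Ratio = 3/5
= 0.60


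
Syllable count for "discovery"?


Word: "discovery"
Syllable breakdown: dis-cov-er-y
Counting: 4 parts
= 4 syllables


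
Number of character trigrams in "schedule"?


Word: "schedule" (length 8)
Number of 3-grams = length - 3 + 1 = 8 - 3 + 1
= 6


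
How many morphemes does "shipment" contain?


Word: "shipment"
Morphemes: ship + -ment
Each morpheme carries meaning
= 2 morphemes


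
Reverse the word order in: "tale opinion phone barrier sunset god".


Original: "tale opinion phone barrier sunset god"
Words (1..n): tale | opinion | phone | barrier | sunset | god
Reversed (n..1): god | sunset | barrier | phone | opinion | tale
Result = "god sunset barrier phone opinion tale"


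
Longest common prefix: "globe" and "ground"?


Word 1: "globe"
Word 2: "ground"
Comparing from start:
  Pos 0: 'g' == 'g'
  Pos 1: 'l' != 'r' (stop)
LCP = "g" (length 1)


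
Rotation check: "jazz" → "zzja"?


Word: "jazz", Candidate: "zzja"
Method: check if candidate is substring of word+word
"jazzjazz" contains "zzja"? Yes
Is rotation = Yes


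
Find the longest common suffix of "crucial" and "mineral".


Word 1: "crucial"
Word 2: "mineral"
Comparing from end:
  Pos -1: 'l' == 'l'
  Pos -2: 'a' == 'a'
  Pos -3: 'i' != 'r' (stop)
LCS = "al" (length 2)


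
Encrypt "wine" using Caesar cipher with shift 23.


Word: "wine"
Shift: 23
Each letter → (letter + shift) mod 26:
  'w' (22) + 23 = 19 → 't'
  'i' (8) + 23 = 5 → 'f'
  'n' (13) + 23 = 10 → 'k'
  'e' (4) + 23 = 1 → 'b'
Result = "tfkb"


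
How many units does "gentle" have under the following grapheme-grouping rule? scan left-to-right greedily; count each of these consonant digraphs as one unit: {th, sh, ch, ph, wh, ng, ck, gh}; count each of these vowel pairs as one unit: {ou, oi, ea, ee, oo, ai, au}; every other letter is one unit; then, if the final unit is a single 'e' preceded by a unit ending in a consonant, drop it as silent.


Word: "gentle" (6 letters)
Left-to-right scan:
  1. 'g' (letter)
  2. 'e' (letter)
  3. 'n' (letter)
  4. 't' (letter)
  5. 'l' (letter)
  6. 'e' (letter)
Units from scan: 6
Final unit is 'e' after a consonant -> drop as silent (-1)
Sound units = 5 units


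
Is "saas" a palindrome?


Word: "saas"
Reversed: "saas"
Forward == Backward? saas == saas
Palindrome = Yes


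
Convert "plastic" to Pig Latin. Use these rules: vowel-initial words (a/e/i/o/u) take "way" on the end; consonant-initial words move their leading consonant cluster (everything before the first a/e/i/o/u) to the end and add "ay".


Word: "plastic"
Starts with consonant(s) → move to end, add 'ay'
Consonant cluster: "pl"
Pig Latin = "asticplay"


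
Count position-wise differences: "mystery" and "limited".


Comparing character by character (same length = 7):
  Pos 0: 'm' vs 'l' !=
  Pos 1: 'y' vs 'i' !=
  Pos 2: 's' vs 'm' !=
  Pos 3: 't' vs 'i' !=
  Pos 4: 'e' vs 't' !=
  Pos 5: 'r' vs 'e' !=
  Pos 6: 'y' vs 'd' !=
Hamming distance = 7


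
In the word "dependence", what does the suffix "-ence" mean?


Suffix: -ence
Example: dependence (depend + -ence)
Meaning = state of


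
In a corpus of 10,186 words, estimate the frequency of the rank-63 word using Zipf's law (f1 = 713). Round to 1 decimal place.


Zipf's law: f(r) = f(1) / r
f(1) = 713
f(63) = 713 / 63
= 11.3 occurrences


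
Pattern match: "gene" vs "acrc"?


Pattern of "gene": [0, 1, 2, 1]
Pattern of "acrc": [0, 1, 2, 1]
Patterns match
Same pattern = Yes


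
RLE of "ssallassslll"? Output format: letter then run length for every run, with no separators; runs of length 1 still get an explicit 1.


String: "ssallassslll"
Scanning for consecutive runs:
  's' x 2
  'a' x 1
  'l' x 2
  'a' x 1
  's' x 3
  'l' x 3
RLE = "s2a1l2a1s3l3"


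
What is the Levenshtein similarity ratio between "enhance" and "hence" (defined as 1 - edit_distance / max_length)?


Word 1: "enhance" (length 7)
Word 2: "hence" (length 5)
One optimal edit sequence:
  1. delete 'e'  (+1)
  2. delete 'n'  (+1)
  3. keep 'h'
  4. substitute 'a' -> 'e'  (+1)
  5. keep 'n'
  6. keep 'c'
  7. keep 'e'
Edit distance = 3
Max length = max(7, 5) = 7
Similarity = 1 - 3/7
= 0.5714


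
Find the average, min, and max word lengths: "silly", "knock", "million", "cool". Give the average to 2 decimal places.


Lengths: "silly"=5, "knock"=5, "million"=7, "cool"=4
Sum = 21, Count = 4
Average = 21/4 = 5.25
= avg=5.25, min=4, max=7


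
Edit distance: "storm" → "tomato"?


Word 1: "storm" (length 5)
Word 2: "tomato" (length 6)
One optimal edit sequence (insert/delete/substitute each cost 1):
  1. delete 's'  (+1)
  2. keep 't'
  3. keep 'o'
  4. insert 'm'  (+1)
  5. insert 'a'  (+1)
  6. substitute 'r' -> 't'  (+1)
  7. substitute 'm' -> 'o'  (+1)
Total edit operations: 5
Edit distance = 5


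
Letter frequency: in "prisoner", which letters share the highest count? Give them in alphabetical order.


Word: "prisoner"
Letter counts:
  'e': 1
  'i': 1
  'n': 1
  'o': 1
  'p': 1
  'r': 2
  's': 1
Maximum count = 2
Most frequent = 'r' (2 times each)


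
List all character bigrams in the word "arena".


Word: "arena" (length 5)
Number of bigrams = 5 - 2 + 1 = 4
  Position 0: "ar"
  Position 1: "re"
  Position 2: "en"
  Position 3: "na"
Bigrams = "ar", "re", "en", "na"


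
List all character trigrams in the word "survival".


Word: "survival" (length 8)
Number of trigrams = 8 - 3 + 1 = 6
  Position 0: "sur"
  Position 1: "urv"
  Position 2: "rvi"
  Position 3: "viv"
  Position 4: "iva"
  Position 5: "val"
Trigrams = "sur", "urv", "rvi", "viv", "iva", "val"


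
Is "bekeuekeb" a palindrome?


Word: "bekeuekeb"
Reversed: "bekeuekeb"
Forward == Backward? bekeuekeb == bekeuekeb
Palindrome = Yes


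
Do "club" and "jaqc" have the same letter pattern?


Pattern of "club": [0, 1, 2, 3]
Pattern of "jaqc": [0, 1, 2, 3]
Patterns match
Same pattern = Yes


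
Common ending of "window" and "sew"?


Word 1: "window"
Word 2: "sew"
Comparing from end:
  Pos -1: 'w' == 'w'
  Pos -2: 'o' != 'e' (stop)
LCS = "w" (length 1)


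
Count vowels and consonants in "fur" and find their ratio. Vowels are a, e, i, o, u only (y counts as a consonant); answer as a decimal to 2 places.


Word: "fur"
Vowels (a,e,i,o,u): 1
Consonants: 2
Ratio = 1/2
= 0.50


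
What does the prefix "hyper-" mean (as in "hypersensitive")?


Prefix: hyper-
Example: hypersensitive (hyper- + sensitive)
Meaning = over / excessive


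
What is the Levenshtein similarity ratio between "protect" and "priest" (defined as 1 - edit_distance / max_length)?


Word 1: "protect" (length 7)
Word 2: "priest" (length 6)
One optimal edit sequence:
  1. keep 'p'
  2. keep 'r'
  3. delete 'o'  (+1)
  4. substitute 't' -> 'i'  (+1)
  5. keep 'e'
  6. substitute 'c' -> 's'  (+1)
  7. keep 't'
Edit distance = 3
Max length = max(7, 6) = 7
Similarity = 1 - 3/7
= 0.5714


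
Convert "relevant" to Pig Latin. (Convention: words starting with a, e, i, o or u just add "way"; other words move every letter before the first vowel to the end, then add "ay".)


Word: "relevant"
Starts with consonant(s) → move to end, add 'ay'
Consonant cluster: "r"
Pig Latin = "elevantray"


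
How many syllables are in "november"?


Word: "november"
Syllable breakdown: no · vem · ber
Counting: 3 parts
= 3 syllables


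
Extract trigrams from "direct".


Word: "direct" (length 6)
Number of trigrams = 6 - 3 + 1 = 4
  Position 0: "dir"
  Position 1: "ire"
  Position 2: "rec"
  Position 3: "ect"
Trigrams = "dir", "ire", "rec", "ect"


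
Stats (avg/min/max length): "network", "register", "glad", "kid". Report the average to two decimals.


Lengths: "network"=7, "register"=8, "glad"=4, "kid"=3
Sum = 22, Count = 4
Average = 22/4 = 5.50
= avg=5.50, min=3, max=8


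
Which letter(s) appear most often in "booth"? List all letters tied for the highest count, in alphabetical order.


Word: "booth"
Letter counts:
  'b': 1
  'h': 1
  'o': 2
  't': 1
Maximum count = 2
Most frequent = 'o' (2 times each)


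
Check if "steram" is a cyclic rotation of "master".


Word: "master", Candidate: "steram"
Method: check if candidate is substring of word+word
"mastermaster" contains "steram"? No
Is rotation = No


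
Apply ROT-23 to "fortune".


Word: "fortune"
Shift: 23
Each letter → (letter + shift) mod 26:
  'f' (5) + 23 = 2 → 'c'
  'o' (14) + 23 = 11 → 'l'
  'r' (17) + 23 = 14 → 'o'
  't' (19) + 23 = 16 → 'q'
  'u' (20) + 23 = 17 → 'r'
  'n' (13) + 23 = 10 → 'k'
  'e' (4) + 23 = 1 → 'b'
Result = "cloqrkb"


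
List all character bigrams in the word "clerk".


Word: "clerk" (length 5)
Number of bigrams = 5 - 2 + 1 = 4
  Position 0: "cl"
  Position 1: "le"
  Position 2: "er"
  Position 3: "rk"
Bigrams = "cl", "le", "er", "rk"


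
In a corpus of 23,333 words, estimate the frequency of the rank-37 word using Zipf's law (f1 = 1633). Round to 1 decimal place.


Zipf's law: f(r) = f(1) / r
f(1) = 1633
f(37) = 1633 / 37
= 44.1 occurrences


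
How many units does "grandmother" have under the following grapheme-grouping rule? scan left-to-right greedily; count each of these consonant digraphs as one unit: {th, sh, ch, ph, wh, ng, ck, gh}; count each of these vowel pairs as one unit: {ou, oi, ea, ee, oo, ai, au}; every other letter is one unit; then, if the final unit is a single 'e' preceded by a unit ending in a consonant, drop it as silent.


Word: "grandmother" (11 letters)
Left-to-right scan:
  1. 'g' (letter)
  2. 'r' (letter)
  3. 'a' (letter)
  4. 'n' (letter)
  5. 'd' (letter)
  6. 'm' (letter)
  7. 'o' (letter)
  8. 'th' (digraph)
  9. 'e' (letter)
  10. 'r' (letter)
Units from scan: 10
Sound units = 10 units


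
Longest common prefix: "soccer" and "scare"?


Word 1: "soccer"
Word 2: "scare"
Comparing from start:
  Pos 0: 's' == 's'
  Pos 1: 'o' != 'c' (stop)
LCP = "s" (length 1)


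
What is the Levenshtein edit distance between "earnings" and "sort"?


Word 1: "earnings" (length 8)
Word 2: "sort" (length 4)
One optimal edit sequence (insert/delete/substitute each cost 1):
  1. substitute 'e' -> 's'  (+1)
  2. substitute 'a' -> 'o'  (+1)
  3. keep 'r'
  4. delete 'n'  (+1)
  5. delete 'i'  (+1)
  6. delete 'n'  (+1)
  7. delete 'g'  (+1)
  8. substitute 's' -> 't'  (+1)
Total edit operations: 7
Edit distance = 7


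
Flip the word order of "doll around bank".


Original: "doll around bank"
Words (1..n): doll | around | bank
Reversed (n..1): bank | around | doll
Result = "bank around doll"


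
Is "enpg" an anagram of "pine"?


Word 1: "pine" → sorted: einp
Word 2: "enpg" → sorted: egnp
Same letters? einp != egnp
Anagram = No


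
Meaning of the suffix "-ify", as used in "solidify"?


Suffix: -ify
Example: solidify = solid + -ify
Meaning = to make


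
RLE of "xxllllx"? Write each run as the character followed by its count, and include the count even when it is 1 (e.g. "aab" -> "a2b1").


String: "xxllllx"
Scanning for consecutive runs:
  'x' x 2
  'l' x 4
  'x' x 1
RLE = "x2l4x1"


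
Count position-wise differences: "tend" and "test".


Comparing character by character (same length = 4):
  Pos 0: 't' vs 't' =
  Pos 1: 'e' vs 'e' =
  Pos 2: 'n' vs 's' !=
  Pos 3: 'd' vs 't' !=
Hamming distance = 2


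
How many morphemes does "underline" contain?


Word: "underline"
Morphemes: under- | line
Each morpheme carries meaning
= 2 morphemes


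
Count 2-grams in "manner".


Word: "manner" (length 6)
Number of 2-grams = length - 2 + 1 = 6 - 2 + 1
= 5


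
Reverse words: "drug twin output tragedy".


Original: "drug twin output tragedy"
Words (1..n): drug | twin | output | tragedy
Reversed (n..1): tragedy | output | twin | drug
Result = "tragedy output twin drug"


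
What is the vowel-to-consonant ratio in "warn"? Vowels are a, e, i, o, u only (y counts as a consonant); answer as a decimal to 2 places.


Word: "warn"
Vowels (a,e,i,o,u): 1
Consonants: 3
Ratio = 1/3
= 0.33


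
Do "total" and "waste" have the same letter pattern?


Pattern of "total": [0, 1, 0, 2, 3]
Pattern of "waste": [0, 1, 2, 3, 4]
Patterns do not match
Same pattern = No


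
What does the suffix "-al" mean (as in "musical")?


Suffix: -al
As in: musical -> music + -al
Meaning = relating to


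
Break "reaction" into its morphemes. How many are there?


Word: "reaction"
Morphemes: re- | act | -ion
Each morpheme carries meaning
= 3 morphemes


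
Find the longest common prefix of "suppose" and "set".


Word 1: "suppose"
Word 2: "set"
Comparing from start:
  Pos 0: 's' == 's'
  Pos 1: 'u' != 'e' (stop)
LCP = "s" (length 1)


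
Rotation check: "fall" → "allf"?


Word: "fall", Candidate: "allf"
Method: check if candidate is substring of word+word
"fallfall" contains "allf"? Yes
Is rotation = Yes


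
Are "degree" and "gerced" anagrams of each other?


Word 1: "degree" → sorted: deeegr
Word 2: "gerced" → sorted: cdeegr
Same letters? deeegr != cdeegr
Anagram = No


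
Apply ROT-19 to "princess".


Word: "princess"
Shift: 19
Each letter → (letter + shift) mod 26:
  'p' (15) + 19 = 8 → 'i'
  'r' (17) + 19 = 10 → 'k'
  'i' (8) + 19 = 1 → 'b'
  'n' (13) + 19 = 6 → 'g'
  'c' (2) + 19 = 21 → 'v'
  'e' (4) + 19 = 23 → 'x'
  's' (18) + 19 = 11 → 'l'
  's' (18) + 19 = 11 → 'l'
Result = "ikbgvxll"


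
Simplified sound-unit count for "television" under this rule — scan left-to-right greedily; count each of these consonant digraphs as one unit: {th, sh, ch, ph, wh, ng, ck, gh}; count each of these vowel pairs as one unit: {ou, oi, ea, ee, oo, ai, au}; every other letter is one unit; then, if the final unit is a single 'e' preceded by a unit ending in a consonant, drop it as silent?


Word: "television" (10 letters)
Left-to-right scan:
  1. 't' (letter)
  2. 'e' (letter)
  3. 'l' (letter)
  4. 'e' (letter)
  5. 'v' (letter)
  6. 'i' (letter)
  7. 's' (letter)
  8. 'i' (letter)
  9. 'o' (letter)
  10. 'n' (letter)
Units from scan: 10
Sound units = 10 units


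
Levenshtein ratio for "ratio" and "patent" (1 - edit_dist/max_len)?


Word 1: "ratio" (length 5)
Word 2: "patent" (length 6)
One optimal edit sequence:
  1. substitute 'r' -> 'p'  (+1)
  2. keep 'a'
  3. keep 't'
  4. insert 'e'  (+1)
  5. substitute 'i' -> 'n'  (+1)
  6. substitute 'o' -> 't'  (+1)
Edit distance = 4
Max length = max(5, 6) = 6
Similarity = 1 - 4/6
= 0.3333


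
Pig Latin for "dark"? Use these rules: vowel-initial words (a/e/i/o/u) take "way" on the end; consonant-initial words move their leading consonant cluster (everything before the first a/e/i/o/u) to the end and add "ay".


Word: "dark"
Starts with consonant(s) → move to end, add 'ay'
Consonant cluster: "d"
Pig Latin = "arkday"


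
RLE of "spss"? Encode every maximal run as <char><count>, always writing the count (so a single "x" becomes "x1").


String: "spss"
Scanning for consecutive runs:
  's' x 1
  'p' x 1
  's' x 2
RLE = "s1p1s2"


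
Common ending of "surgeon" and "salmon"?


Word 1: "surgeon"
Word 2: "salmon"
Comparing from end:
  Pos -1: 'n' == 'n'
  Pos -2: 'o' == 'o'
  Pos -3: 'e' != 'm' (stop)
LCS = "on" (length 2)


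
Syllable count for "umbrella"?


Word: "umbrella"
Syllable breakdown: um / brel / la
Counting: 3 parts
= 3 syllables


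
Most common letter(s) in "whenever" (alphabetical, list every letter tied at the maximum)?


Word: "whenever"
Letter counts:
  'e': 3
  'h': 1
  'n': 1
  'r': 1
  'v': 1
  'w': 1
Maximum count = 3
Most frequent = 'e' (3 times each)


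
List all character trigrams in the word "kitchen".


Word: "kitchen" (length 7)
Number of trigrams = 7 - 3 + 1 = 5
  Position 0: "kit"
  Position 1: "itc"
  Position 2: "tch"
  Position 3: "che"
  Position 4: "hen"
Trigrams = "kit", "itc", "tch", "che", "hen"


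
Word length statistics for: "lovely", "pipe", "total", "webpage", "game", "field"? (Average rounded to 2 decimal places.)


Lengths: "lovely"=6, "pipe"=4, "total"=5, "webpage"=7, "game"=4, "field"=5
Sum = 31, Count = 6
Average = 31/6 = 5.17
= avg=5.17, min=4, max=7


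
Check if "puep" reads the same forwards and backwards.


Word: "puep"
Reversed: "peup"
Forward == Backward? puep != peup
Palindrome = No


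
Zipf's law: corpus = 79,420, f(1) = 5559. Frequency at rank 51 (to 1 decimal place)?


Zipf's law: f(r) = f(1) / r
f(1) = 5559
f(51) = 5559 / 51
= 109.0 occurrences


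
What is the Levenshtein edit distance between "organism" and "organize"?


Word 1: "organism" (length 8)
Word 2: "organize" (length 8)
One optimal edit sequence (insert/delete/substitute each cost 1):
  1. keep 'o'
  2. keep 'r'
  3. keep 'g'
  4. keep 'a'
  5. keep 'n'
  6. keep 'i'
  7. substitute 's' -> 'z'  (+1)
  8. substitute 'm' -> 'e'  (+1)
Total edit operations: 2
Edit distance = 2


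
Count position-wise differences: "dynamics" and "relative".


Comparing character by character (same length = 8):
  Pos 0: 'd' vs 'r' !=
  Pos 1: 'y' vs 'e' !=
  Pos 2: 'n' vs 'l' !=
  Pos 3: 'a' vs 'a' =
  Pos 4: 'm' vs 't' !=
  Pos 5: 'i' vs 'i' =
  Pos 6: 'c' vs 'v' !=
  Pos 7: 's' vs 'e' !=
Hamming distance = 6


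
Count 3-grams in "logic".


Word: "logic" (length 5)
Number of 3-grams = length - 3 + 1 = 5 - 3 + 1
= 3


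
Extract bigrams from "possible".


Word: "possible" (length 8)
Number of bigrams = 8 - 2 + 1 = 7
  Position 0: "po"
  Position 1: "os"
  Position 2: "ss"
  Position 3: "si"
  Position 4: "ib"
  Position 5: "bl"
  Position 6: "le"
Bigrams = "po", "os", "ss", "si", "ib", "bl", "le"


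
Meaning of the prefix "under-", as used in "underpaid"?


Prefix: under-
As in: underpaid -> under- + paid
Meaning = insufficient


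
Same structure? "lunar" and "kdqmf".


Pattern of "lunar": [0, 1, 2, 3, 4]
Pattern of "kdqmf": [0, 1, 2, 3, 4]
Patterns match
Same pattern = Yes


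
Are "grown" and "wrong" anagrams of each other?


Word 1: "grown" → sorted: gnorw
Word 2: "wrong" → sorted: gnorw
Same letters? gnorw == gnorw
Anagram = Yes


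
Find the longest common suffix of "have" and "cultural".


Word 1: "have"
Word 2: "cultural"
Comparing from end:
  Pos -1: 'e' != 'l' (stop)
LCS = "" (length 0)


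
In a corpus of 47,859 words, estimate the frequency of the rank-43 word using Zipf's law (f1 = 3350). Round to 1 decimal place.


Zipf's law: f(r) = f(1) / r
f(1) = 3350
f(43) = 3350 / 43
= 77.9 occurrences


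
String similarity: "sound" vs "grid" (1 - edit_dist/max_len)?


Word 1: "sound" (length 5)
Word 2: "grid" (length 4)
One optimal edit sequence:
  1. delete 's'  (+1)
  2. substitute 'o' -> 'g'  (+1)
  3. substitute 'u' -> 'r'  (+1)
  4. substitute 'n' -> 'i'  (+1)
  5. keep 'd'
Edit distance = 4
Max length = max(5, 4) = 5
Similarity = 1 - 4/5
= 0.2000


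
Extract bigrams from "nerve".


Word: "nerve" (length 5)
Number of bigrams = 5 - 2 + 1 = 4
  Position 0: "ne"
  Position 1: "er"
  Position 2: "rv"
  Position 3: "ve"
Bigrams = "ne", "er", "rv", "ve"


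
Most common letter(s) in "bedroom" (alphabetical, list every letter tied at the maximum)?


Word: "bedroom"
Letter counts:
  'b': 1
  'd': 1
  'e': 1
  'm': 1
  'o': 2
  'r': 1
Maximum count = 2
Most frequent = 'o' (2 times each)


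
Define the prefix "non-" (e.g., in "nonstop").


Prefix: non-
Example: nonstop = non- + stop
Meaning = not


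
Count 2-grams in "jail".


Word: "jail" (length 4)
Number of 2-grams = length - 2 + 1 = 4 - 2 + 1
= 3


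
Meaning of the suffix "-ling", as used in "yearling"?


Suffix: -ling
As in: yearling -> year + -ling
Meaning = small / young


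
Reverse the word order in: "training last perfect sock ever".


Original: "training last perfect sock ever"
Words (1..n): training | last | perfect | sock | ever
Reversed (n..1): ever | sock | perfect | last | training
Result = "ever sock perfect last training"


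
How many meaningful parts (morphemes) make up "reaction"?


Word: "reaction"
Morphemes: re- / act / -ion
Each morpheme carries meaning
= 3 morphemes


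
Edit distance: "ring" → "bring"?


Word 1: "ring" (length 4)
Word 2: "bring" (length 5)
One optimal edit sequence (insert/delete/substitute each cost 1):
  1. insert 'b'  (+1)
  2. keep 'r'
  3. keep 'i'
  4. keep 'n'
  5. keep 'g'
Total edit operations: 1
Edit distance = 1


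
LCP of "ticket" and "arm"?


Word 1: "ticket"
Word 2: "arm"
Comparing from start:
  Pos 0: 't' != 'a' (stop)
LCP = "" (length 0)


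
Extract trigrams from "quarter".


Word: "quarter" (length 7)
Number of trigrams = 7 - 3 + 1 = 5
  Position 0: "qua"
  Position 1: "uar"
  Position 2: "art"
  Position 3: "rte"
  Position 4: "ter"
Trigrams = "qua", "uar", "art", "rte", "ter"


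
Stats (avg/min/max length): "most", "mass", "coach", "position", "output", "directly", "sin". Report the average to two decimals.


Lengths: "most"=4, "mass"=4, "coach"=5, "position"=8, "output"=6, "directly"=8, "sin"=3
Sum = 38, Count = 7
Average = 38/7 = 5.43
= avg=5.43, min=3, max=8


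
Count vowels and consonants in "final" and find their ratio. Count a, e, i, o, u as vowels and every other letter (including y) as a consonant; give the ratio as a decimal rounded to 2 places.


Word: "final"
Vowels (a,e,i,o,u): 2
Consonants: 3
Ratio = 2/3
= 0.67


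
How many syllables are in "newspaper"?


Word: "newspaper"
Syllable breakdown: news / pa / per
Counting: 3 parts
= 3 syllables


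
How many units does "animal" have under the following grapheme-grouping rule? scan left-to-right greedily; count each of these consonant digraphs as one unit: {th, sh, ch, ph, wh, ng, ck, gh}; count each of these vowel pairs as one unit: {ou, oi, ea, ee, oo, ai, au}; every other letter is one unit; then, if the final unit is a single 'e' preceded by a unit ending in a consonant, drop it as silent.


Word: "animal" (6 letters)
Left-to-right scan:
  1. 'a' (letter)
  2. 'n' (letter)
  3. 'i' (letter)
  4. 'm' (letter)
  5. 'a' (letter)
  6. 'l' (letter)
Units from scan: 6
Sound units = 6 units


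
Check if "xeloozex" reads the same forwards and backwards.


Word: "xeloozex"
Reversed: "xezoolex"
Forward == Backward? xeloozex != xezoolex
Palindrome = No


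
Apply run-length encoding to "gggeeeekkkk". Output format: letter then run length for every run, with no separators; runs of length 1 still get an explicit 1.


String: "gggeeeekkkk"
Scanning for consecutive runs:
  'g' x 3
  'e' x 4
  'k' x 4
RLE = "g3e4k4"


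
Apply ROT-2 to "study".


Word: "study"
Shift: 2
Each letter → (letter + shift) mod 26:
  's' (18) + 2 = 20 → 'u'
  't' (19) + 2 = 21 → 'v'
  'u' (20) + 2 = 22 → 'w'
  'd' (3) + 2 = 5 → 'f'
  'y' (24) + 2 = 0 → 'a'
Result = "uvwfa"


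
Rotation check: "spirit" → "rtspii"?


Word: "spirit", Candidate: "rtspii"
Method: check if candidate is substring of word+word
"spiritspirit" contains "rtspii"? No
Is rotation = No


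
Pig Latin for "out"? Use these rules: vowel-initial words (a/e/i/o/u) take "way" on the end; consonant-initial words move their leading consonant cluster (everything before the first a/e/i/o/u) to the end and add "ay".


Word: "out"
Starts with vowel → add 'way'
Pig Latin = "outway"


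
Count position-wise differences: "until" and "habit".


Comparing character by character (same length = 5):
  Pos 0: 'u' vs 'h' !=
  Pos 1: 'n' vs 'a' !=
  Pos 2: 't' vs 'b' !=
  Pos 3: 'i' vs 'i' =
  Pos 4: 'l' vs 't' !=
Hamming distance = 4


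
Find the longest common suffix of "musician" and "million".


Word 1: "musician"
Word 2: "million"
Comparing from end:
  Pos -1: 'n' == 'n'
  Pos -2: 'a' != 'o' (stop)
LCS = "n" (length 1)


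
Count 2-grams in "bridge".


Word: "bridge" (length 6)
Number of 2-grams = length - 2 + 1 = 6 - 2 + 1
= 5


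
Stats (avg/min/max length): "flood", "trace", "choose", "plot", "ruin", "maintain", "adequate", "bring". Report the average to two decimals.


Lengths: "flood"=5, "trace"=5, "choose"=6, "plot"=4, "ruin"=4, "maintain"=8, "adequate"=8, "bring"=5
Sum = 45, Count = 8
Average = 45/8 = 5.63
= avg=5.63, min=4, max=8


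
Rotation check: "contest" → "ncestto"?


Word: "contest", Candidate: "ncestto"
Method: check if candidate is substring of word+word
"contestcontest" contains "ncestto"? No
Is rotation = No


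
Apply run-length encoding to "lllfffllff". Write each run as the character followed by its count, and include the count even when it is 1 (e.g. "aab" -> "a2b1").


String: "lllfffllff"
Scanning for consecutive runs:
  'l' x 3
  'f' x 3
  'l' x 2
  'f' x 2
RLE = "l3f3l2f2"


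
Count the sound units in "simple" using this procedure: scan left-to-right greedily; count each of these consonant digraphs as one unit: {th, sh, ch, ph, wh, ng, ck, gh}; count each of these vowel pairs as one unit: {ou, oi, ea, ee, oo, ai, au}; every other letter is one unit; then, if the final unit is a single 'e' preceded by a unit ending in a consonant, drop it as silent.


Word: "simple" (6 letters)
Left-to-right scan:
  1. 's' (letter)
  2. 'i' (letter)
  3. 'm' (letter)
  4. 'p' (letter)
  5. 'l' (letter)
  6. 'e' (letter)
Units from scan: 6
Final unit is 'e' after a consonant -> drop as silent (-1)
Sound units = 5 units


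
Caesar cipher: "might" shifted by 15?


Word: "might"
Shift: 15
Each letter → (letter + shift) mod 26:
  'm' (12) + 15 = 1 → 'b'
  'i' (8) + 15 = 23 → 'x'
  'g' (6) + 15 = 21 → 'v'
  'h' (7) + 15 = 22 → 'w'
  't' (19) + 15 = 8 → 'i'
Result = "bxvwi"


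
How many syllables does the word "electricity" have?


Word: "electricity"
Syllable breakdown: e / lec / tric / i / ty
Counting: 5 parts
= 5 syllables


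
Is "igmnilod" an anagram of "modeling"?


Word 1: "modeling" → sorted: degilmno
Word 2: "igmnilod" → sorted: dgiilmno
Same letters? degilmno != dgiilmno
Anagram = No


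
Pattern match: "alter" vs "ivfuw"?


Pattern of "alter": [0, 1, 2, 3, 4]
Pattern of "ivfuw": [0, 1, 2, 3, 4]
Patterns match
Same pattern = Yes


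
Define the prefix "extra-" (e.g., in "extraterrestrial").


Prefix: extra-
Example: extraterrestrial = extra- + terrestrial
Meaning = beyond


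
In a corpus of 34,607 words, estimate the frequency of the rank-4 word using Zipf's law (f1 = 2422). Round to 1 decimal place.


Zipf's law: f(r) = f(1) / r
f(1) = 2422
f(4) = 2422 / 4
= 605.5 occurrences


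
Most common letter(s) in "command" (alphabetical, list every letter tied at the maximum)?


Word: "command"
Letter counts:
  'a': 1
  'c': 1
  'd': 1
  'm': 2
  'n': 1
  'o': 1
Maximum count = 2
Most frequent = 'm' (2 times each)


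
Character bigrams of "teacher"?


Word: "teacher" (length 7)
Number of bigrams = 7 - 2 + 1 = 6
  Position 0: "te"
  Position 1: "ea"
  Position 2: "ac"
  Position 3: "ch"
  Position 4: "he"
  Position 5: "er"
Bigrams = "te", "ea", "ac", "ch", "he", "er"


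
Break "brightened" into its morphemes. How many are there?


Word: "brightened"
Morphemes: bright + -en + -ed
Each morpheme carries meaning
= 3 morphemes


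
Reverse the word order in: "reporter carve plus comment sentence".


Original: "reporter carve plus comment sentence"
Words (1..n): reporter | carve | plus | comment | sentence
Reversed (n..1): sentence | comment | plus | carve | reporter
Result = "sentence comment plus carve reporter"


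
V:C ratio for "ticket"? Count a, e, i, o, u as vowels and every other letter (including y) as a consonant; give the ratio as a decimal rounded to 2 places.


Word: "ticket"
Vowels (a,e,i,o,u): 2
Consonants: 4
Ratio = 2/4
= 0.50


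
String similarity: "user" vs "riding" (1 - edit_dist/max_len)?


Word 1: "user" (length 4)
Word 2: "riding" (length 6)
One optimal edit sequence:
  1. insert 'r'  (+1)
  2. insert 'i'  (+1)
  3. substitute 'u' -> 'd'  (+1)
  4. substitute 's' -> 'i'  (+1)
  5. substitute 'e' -> 'n'  (+1)
  6. substitute 'r' -> 'g'  (+1)
Edit distance = 6
Max length = max(4, 6) = 6
Similarity = 1 - 6/6
= 0.0000


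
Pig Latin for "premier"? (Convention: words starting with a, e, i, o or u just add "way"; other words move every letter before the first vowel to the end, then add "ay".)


Word: "premier"
Starts with consonant(s) → move to end, add 'ay'
Consonant cluster: "pr"
Pig Latin = "emierpray"


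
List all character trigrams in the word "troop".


Word: "troop" (length 5)
Number of trigrams = 5 - 3 + 1 = 3
  Position 0: "tro"
  Position 1: "roo"
  Position 2: "oop"
Trigrams = "tro", "roo", "oop"


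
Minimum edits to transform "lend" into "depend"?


Word 1: "lend" (length 4)
Word 2: "depend" (length 6)
One optimal edit sequence (insert/delete/substitute each cost 1):
  1. insert 'd'  (+1)
  2. insert 'e'  (+1)
  3. substitute 'l' -> 'p'  (+1)
  4. keep 'e'
  5. keep 'n'
  6. keep 'd'
Total edit operations: 3
Edit distance = 3


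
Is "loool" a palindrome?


Word: "loool"
Reversed: "loool"
Forward == Backward? loool == loool
Palindrome = Yes


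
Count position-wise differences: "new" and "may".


Comparing character by character (same length = 3):
  Pos 0: 'n' vs 'm' !=
  Pos 1: 'e' vs 'a' !=
  Pos 2: 'w' vs 'y' !=
Hamming distance = 3


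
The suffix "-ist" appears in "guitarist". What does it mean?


Suffix: -ist
Example: guitarist = guitar + -ist
Meaning = one who practices


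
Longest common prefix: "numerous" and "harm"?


Word 1: "numerous"
Word 2: "harm"
Comparing from start:
  Pos 0: 'n' != 'h' (stop)
LCP = "" (length 0)


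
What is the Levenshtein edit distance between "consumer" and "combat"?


Word 1: "consumer" (length 8)
Word 2: "combat" (length 6)
One optimal edit sequence (insert/delete/substitute each cost 1):
  1. keep 'c'
  2. keep 'o'
  3. delete 'n'  (+1)
  4. delete 's'  (+1)
  5. substitute 'u' -> 'm'  (+1)
  6. substitute 'm' -> 'b'  (+1)
  7. substitute 'e' -> 'a'  (+1)
  8. substitute 'r' -> 't'  (+1)
Total edit operations: 6
Edit distance = 6


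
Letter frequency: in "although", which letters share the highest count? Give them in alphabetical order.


Word: "although"
Letter counts:
  'a': 1
  'g': 1
  'h': 2
  'l': 1
  'o': 1
  't': 1
  'u': 1
Maximum count = 2
Most frequent = 'h' (2 times each)


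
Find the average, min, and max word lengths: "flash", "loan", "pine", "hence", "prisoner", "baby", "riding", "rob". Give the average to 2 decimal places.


Lengths: "flash"=5, "loan"=4, "pine"=4, "hence"=5, "prisoner"=8, "baby"=4, "riding"=6, "rob"=3
Sum = 39, Count = 8
Average = 39/8 = 4.88
= avg=4.88, min=3, max=8


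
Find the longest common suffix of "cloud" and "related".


Word 1: "cloud"
Word 2: "related"
Comparing from end:
  Pos -1: 'd' == 'd'
  Pos -2: 'u' != 'e' (stop)
LCS = "d" (length 1)


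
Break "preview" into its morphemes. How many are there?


Word: "preview"
Morphemes: pre- | view
Each morpheme carries meaning
= 2 morphemes


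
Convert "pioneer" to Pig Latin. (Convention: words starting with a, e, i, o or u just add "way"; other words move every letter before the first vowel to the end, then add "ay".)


Word: "pioneer"
Starts with consonant(s) → move to end, add 'ay'
Consonant cluster: "p"
Pig Latin = "ioneerpay"


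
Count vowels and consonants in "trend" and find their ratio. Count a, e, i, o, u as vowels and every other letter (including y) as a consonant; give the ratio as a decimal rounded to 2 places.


Word: "trend"
Vowels (a,e,i,o,u): 1
Consonants: 4
Ratio = 1/4
= 0.25


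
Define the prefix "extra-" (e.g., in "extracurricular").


Prefix: extra-
Example: extracurricular = extra- + curricular
Meaning = beyond


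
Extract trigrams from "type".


Word: "type" (length 4)
Number of trigrams = 4 - 3 + 1 = 2
  Position 0: "typ"
  Position 1: "ype"
Trigrams = "typ", "ype"


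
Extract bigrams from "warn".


Word: "warn" (length 4)
Number of bigrams = 4 - 2 + 1 = 3
  Position 0: "wa"
  Position 1: "ar"
  Position 2: "rn"
Bigrams = "wa", "ar", "rn"


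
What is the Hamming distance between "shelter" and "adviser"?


Comparing character by character (same length = 7):
  Pos 0: 's' vs 'a' !=
  Pos 1: 'h' vs 'd' !=
  Pos 2: 'e' vs 'v' !=
  Pos 3: 'l' vs 'i' !=
  Pos 4: 't' vs 's' !=
  Pos 5: 'e' vs 'e' =
  Pos 6: 'r' vs 'r' =
Hamming distance = 5


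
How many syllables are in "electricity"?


Word: "electricity"
Syllable breakdown: e | lec | tric | i | ty
Counting: 5 parts
= 5 syllables


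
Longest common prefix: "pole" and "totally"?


Word 1: "pole"
Word 2: "totally"
Comparing from start:
  Pos 0: 'p' != 't' (stop)
LCP = "" (length 0)


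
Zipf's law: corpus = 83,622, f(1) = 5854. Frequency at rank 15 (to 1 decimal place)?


Zipf's law: f(r) = f(1) / r
f(1) = 5854
f(15) = 5854 / 15
= 390.3 occurrences


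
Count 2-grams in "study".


Word: "study" (length 5)
Number of 2-grams = length - 2 + 1 = 5 - 2 + 1
= 4


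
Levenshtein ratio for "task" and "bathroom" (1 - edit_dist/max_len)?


Word 1: "task" (length 4)
Word 2: "bathroom" (length 8)
One optimal edit sequence:
  1. insert 'b'  (+1)
  2. insert 'a'  (+1)
  3. keep 't'
  4. insert 'h'  (+1)
  5. insert 'r'  (+1)
  6. substitute 'a' -> 'o'  (+1)
  7. substitute 's' -> 'o'  (+1)
  8. substitute 'k' -> 'm'  (+1)
Edit distance = 7
Max length = max(4, 8) = 8
Similarity = 1 - 7/8
= 0.1250


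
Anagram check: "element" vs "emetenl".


Word 1: "element" → sorted: eeelmnt
Word 2: "emetenl" → sorted: eeelmnt
Same letters? eeelmnt == eeelmnt
Anagram = Yes


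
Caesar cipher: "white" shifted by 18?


Word: "white"
Shift: 18
Each letter → (letter + shift) mod 26:
  'w' (22) + 18 = 14 → 'o'
  'h' (7) + 18 = 25 → 'z'
  'i' (8) + 18 = 0 → 'a'
  't' (19) + 18 = 11 → 'l'
  'e' (4) + 18 = 22 → 'w'
Result = "ozalw"


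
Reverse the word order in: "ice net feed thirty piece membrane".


Original: "ice net feed thirty piece membrane"
Words (1..n): ice | net | feed | thirty | piece | membrane
Reversed (n..1): membrane | piece | thirty | feed | net | ice
Result = "membrane piece thirty feed net ice"


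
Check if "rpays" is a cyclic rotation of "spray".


Word: "spray", Candidate: "rpays"
Method: check if candidate is substring of word+word
"sprayspray" contains "rpays"? No
Is rotation = No


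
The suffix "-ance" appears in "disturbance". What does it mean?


Suffix: -ance
Example: disturbance (disturb + -ance)
Meaning = state of


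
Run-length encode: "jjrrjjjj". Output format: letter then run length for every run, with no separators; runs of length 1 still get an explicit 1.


String: "jjrrjjjj"
Scanning for consecutive runs:
  'j' x 2
  'r' x 2
  'j' x 4
RLE = "j2r2j4"


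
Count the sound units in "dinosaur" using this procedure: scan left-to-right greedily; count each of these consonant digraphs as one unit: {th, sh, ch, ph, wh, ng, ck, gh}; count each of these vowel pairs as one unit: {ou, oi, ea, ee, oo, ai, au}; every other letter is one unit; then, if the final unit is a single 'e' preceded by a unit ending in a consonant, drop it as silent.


Word: "dinosaur" (8 letters)
Left-to-right scan:
  [1] 'd' (letter)
  [2] 'i' (letter)
  [3] 'n' (letter)
  [4] 'o' (letter)
  [5] 's' (letter)
  [6] 'au' (vowel-pair)
  [7] 'r' (letter)
Units from scan: 7
Sound units = 7 units


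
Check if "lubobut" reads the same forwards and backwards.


Word: "lubobut"
Reversed: "tubobul"
Forward == Backward? lubobut != tubobul
Palindrome = No


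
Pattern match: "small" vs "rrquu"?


Pattern of "small": [0, 1, 2, 3, 3]
Pattern of "rrquu": [0, 0, 1, 2, 2]
Patterns do not match
Same pattern = No


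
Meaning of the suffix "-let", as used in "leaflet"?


Suffix: -let
Example: leaflet (leaf + -let)
Meaning = small


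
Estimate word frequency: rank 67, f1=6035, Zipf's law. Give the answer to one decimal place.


Zipf's law: f(r) = f(1) / r
f(1) = 6035
f(67) = 6035 / 67
= 90.1 occurrences


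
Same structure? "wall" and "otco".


Pattern of "wall": [0, 1, 2, 2]
Pattern of "otco": [0, 1, 2, 0]
Patterns do not match
Same pattern = No


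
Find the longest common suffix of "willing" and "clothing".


Word 1: "willing"
Word 2: "clothing"
Comparing from end:
  Pos -1: 'g' == 'g'
  Pos -2: 'n' == 'n'
  Pos -3: 'i' == 'i'
  Pos -4: 'l' != 'h' (stop)
LCS = "ing" (length 3)


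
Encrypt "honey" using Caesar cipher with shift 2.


Word: "honey"
Shift: 2
Each letter → (letter + shift) mod 26:
  'h' (7) + 2 = 9 → 'j'
  'o' (14) + 2 = 16 → 'q'
  'n' (13) + 2 = 15 → 'p'
  'e' (4) + 2 = 6 → 'g'
  'y' (24) + 2 = 0 → 'a'
Result = "jqpga"


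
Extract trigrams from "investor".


Word: "investor" (length 8)
Number of trigrams = 8 - 3 + 1 = 6
  Position 0: "inv"
  Position 1: "nve"
  Position 2: "ves"
  Position 3: "est"
  Position 4: "sto"
  Position 5: "tor"
Trigrams = "inv", "nve", "ves", "est", "sto", "tor"


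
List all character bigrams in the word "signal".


Word: "signal" (length 6)
Number of bigrams = 6 - 2 + 1 = 5
  Position 0: "si"
  Position 1: "ig"
  Position 2: "gn"
  Position 3: "na"
  Position 4: "al"
Bigrams = "si", "ig", "gn", "na", "al"


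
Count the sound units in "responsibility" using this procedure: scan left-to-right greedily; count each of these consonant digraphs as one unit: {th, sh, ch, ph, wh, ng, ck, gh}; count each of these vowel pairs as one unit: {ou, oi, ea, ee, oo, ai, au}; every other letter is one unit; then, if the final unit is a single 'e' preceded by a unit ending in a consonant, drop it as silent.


Word: "responsibility" (14 letters)
Left-to-right scan:
  (1) 'r' (letter)
  (2) 'e' (letter)
  (3) 's' (letter)
  (4) 'p' (letter)
  (5) 'o' (letter)
  (6) 'n' (letter)
  (7) 's' (letter)
  (8) 'i' (letter)
  (9) 'b' (letter)
  (10) 'i' (letter)
  (11) 'l' (letter)
  (12) 'i' (letter)
  (13) 't' (letter)
  (14) 'y' (letter)
Units from scan: 14
Sound units = 14 units


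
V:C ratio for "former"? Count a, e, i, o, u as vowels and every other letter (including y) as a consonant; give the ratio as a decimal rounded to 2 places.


Word: "former"
Vowels (a,e,i,o,u): 2
Consonants: 4
Ratio = 2/4
= 0.50


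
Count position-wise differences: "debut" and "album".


Comparing character by character (same length = 5):
  Pos 0: 'd' vs 'a' !=
  Pos 1: 'e' vs 'l' !=
  Pos 2: 'b' vs 'b' =
  Pos 3: 'u' vs 'u' =
  Pos 4: 't' vs 'm' !=
Hamming distance = 3


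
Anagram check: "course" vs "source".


Word 1: "course" → sorted: ceorsu
Word 2: "source" → sorted: ceorsu
Same letters? ceorsu == ceorsu
Anagram = Yes


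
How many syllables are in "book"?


Word: "book"
Syllable breakdown: book
Counting: 1 part
= 1 syllable


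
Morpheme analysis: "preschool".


Word: "preschool"
Morphemes: pre- | school
Each morpheme carries meaning
= 2 morphemes


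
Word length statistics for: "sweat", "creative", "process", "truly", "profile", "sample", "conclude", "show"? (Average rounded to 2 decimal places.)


Lengths: "sweat"=5, "creative"=8, "process"=7, "truly"=5, "profile"=7, "sample"=6, "conclude"=8, "show"=4
Sum = 50, Count = 8
Average = 50/8 = 6.25
= avg=6.25, min=4, max=8
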